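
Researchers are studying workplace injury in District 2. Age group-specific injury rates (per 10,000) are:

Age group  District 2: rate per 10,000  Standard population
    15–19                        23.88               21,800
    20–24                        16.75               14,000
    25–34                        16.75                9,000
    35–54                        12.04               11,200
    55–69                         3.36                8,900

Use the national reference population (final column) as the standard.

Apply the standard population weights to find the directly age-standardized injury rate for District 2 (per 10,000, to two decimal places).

Standard total = 64,900; weights = 0.3359, 0.2157, 0.1387, 0.1726, 0.1371.
Standardized rate: 0.3359×23.88 + 0.2157×16.75 + 0.1387×16.75 + 0.1726×12.04 + 0.1371×3.36 = 16.4959 per 10,000.

16.50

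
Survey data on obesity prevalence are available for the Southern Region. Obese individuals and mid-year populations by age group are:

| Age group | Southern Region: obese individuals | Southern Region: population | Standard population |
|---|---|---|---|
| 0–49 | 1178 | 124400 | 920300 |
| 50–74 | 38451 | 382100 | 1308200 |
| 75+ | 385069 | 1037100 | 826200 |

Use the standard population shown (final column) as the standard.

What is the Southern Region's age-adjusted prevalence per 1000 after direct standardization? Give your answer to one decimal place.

Age-specific rates per 1000 for the Southern Region: 9.469, 100.631, 371.294.
Standard total = 3054700; weights = 0.3013, 0.4283, 0.2705.
Standardized rate: 0.3013×9.469 + 0.4283×100.631 + 0.2705×371.294 = 146.3721 per 1000.

146.4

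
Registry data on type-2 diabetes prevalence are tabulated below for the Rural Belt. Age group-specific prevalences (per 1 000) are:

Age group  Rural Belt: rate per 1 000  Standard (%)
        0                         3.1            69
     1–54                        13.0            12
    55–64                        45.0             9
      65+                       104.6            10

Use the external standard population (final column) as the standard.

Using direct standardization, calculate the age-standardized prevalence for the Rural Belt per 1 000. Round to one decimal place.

Standard weights: 0.69, 0.12, 0.09, 0.10.
Standardized rate: 0.6900×3.1 + 0.1200×13.0 + 0.0900×45.0 + 0.1000×104.6 = 18.2090 per 1 000.

18.2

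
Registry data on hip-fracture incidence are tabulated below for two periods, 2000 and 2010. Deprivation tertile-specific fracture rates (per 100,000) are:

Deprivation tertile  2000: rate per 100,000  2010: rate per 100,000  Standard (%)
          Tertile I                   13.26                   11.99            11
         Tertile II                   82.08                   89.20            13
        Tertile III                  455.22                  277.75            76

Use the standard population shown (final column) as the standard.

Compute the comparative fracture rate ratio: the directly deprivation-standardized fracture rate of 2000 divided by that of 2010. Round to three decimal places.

Standard weights: 0.11, 0.13, 0.76.
2000: 0.1100×13.26 + 0.1300×82.08 + 0.7600×455.22 = 358.0962 per 100,000.
2010: 0.1100×11.99 + 0.1300×89.20 + 0.7600×277.75 = 224.0049 per 100,000.
Ratio = 358.0962 ÷ 224.0049 = 1.59861.

1.599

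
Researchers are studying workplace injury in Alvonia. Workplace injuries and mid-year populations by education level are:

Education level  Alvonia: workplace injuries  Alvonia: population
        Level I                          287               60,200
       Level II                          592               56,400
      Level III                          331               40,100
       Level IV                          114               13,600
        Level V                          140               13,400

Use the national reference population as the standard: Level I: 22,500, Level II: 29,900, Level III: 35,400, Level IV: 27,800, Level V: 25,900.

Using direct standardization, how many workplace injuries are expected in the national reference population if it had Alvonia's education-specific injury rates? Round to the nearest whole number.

1217

Education-specific rates per 10,000 for Alvonia: 47.67, 104.96, 82.54, 83.82, 104.48.
Expected workplace injuries = Σ (standard pop × education-specific rate ÷ 10,000)
= 22,500×47.67/10,000 + 29,900×104.96/10,000 + 35,400×82.54/10,000 + 27,800×83.82/10,000 + 25,900×104.48/10,000
= 107.27 + 313.84 + 292.20 + 233.03 + 270.60 = 1216.94.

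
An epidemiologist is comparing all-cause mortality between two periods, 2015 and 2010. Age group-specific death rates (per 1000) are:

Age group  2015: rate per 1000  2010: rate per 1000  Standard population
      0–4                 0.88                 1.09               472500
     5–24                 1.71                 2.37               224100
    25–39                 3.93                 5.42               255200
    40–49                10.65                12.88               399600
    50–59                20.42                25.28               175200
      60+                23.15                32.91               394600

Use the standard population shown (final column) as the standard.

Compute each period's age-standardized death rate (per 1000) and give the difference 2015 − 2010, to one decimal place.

-3.2

Standard total = 1921200; weights = 0.2459, 0.1166, 0.1328, 0.2080, 0.0912, 0.2054.
2015: 0.2459×0.88 + 0.1166×1.71 + 0.1328×3.93 + 0.2080×10.65 + 0.0912×20.42 + 0.2054×23.15 = 9.7701 per 1000.
2010: 0.2459×1.09 + 0.1166×2.37 + 0.1328×5.42 + 0.2080×12.88 + 0.0912×25.28 + 0.2054×32.91 = 13.0083 per 1000.
Difference = 9.7701 − 13.0083 = -3.2382.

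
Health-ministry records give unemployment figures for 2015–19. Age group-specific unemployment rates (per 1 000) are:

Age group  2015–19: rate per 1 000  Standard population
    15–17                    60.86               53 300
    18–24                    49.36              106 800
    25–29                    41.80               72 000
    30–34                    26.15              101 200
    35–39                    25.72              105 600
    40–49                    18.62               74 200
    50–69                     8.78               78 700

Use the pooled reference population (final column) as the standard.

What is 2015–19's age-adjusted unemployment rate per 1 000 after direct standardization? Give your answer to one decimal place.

Standard total = 591 800; weights = 0.0901, 0.1805, 0.1217, 0.1710, 0.1784, 0.1254, 0.1330.
Standardized rate: 0.0901×60.86 + 0.1805×49.36 + 0.1217×41.80 + 0.1710×26.15 + 0.1784×25.72 + 0.1254×18.62 + 0.1330×8.78 = 32.0380 per 1 000.

32.0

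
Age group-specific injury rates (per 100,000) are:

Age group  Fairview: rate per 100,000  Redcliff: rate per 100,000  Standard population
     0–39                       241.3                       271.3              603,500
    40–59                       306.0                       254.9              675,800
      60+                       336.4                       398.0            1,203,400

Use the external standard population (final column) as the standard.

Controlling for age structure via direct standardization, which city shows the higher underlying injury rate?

Standard total = 2,482,700; weights = 0.2431, 0.2722, 0.4847.
Fairview: 0.2431×241.3 + 0.2722×306.0 + 0.4847×336.4 = 305.0079 per 100,000.
Redcliff: 0.2431×271.3 + 0.2722×254.9 + 0.4847×398.0 = 328.2492 per 100,000.

Redcliff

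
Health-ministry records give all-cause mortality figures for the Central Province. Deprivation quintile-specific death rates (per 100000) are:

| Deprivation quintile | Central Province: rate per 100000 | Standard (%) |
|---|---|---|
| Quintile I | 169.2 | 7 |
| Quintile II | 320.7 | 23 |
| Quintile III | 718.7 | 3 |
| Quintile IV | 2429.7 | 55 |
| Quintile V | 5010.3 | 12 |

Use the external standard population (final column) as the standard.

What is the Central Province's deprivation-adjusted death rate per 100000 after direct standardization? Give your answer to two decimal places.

Standard weights: 0.07, 0.23, 0.03, 0.55, 0.12.
Standardized rate: 0.0700×169.2 + 0.2300×320.7 + 0.0300×718.7 + 0.5500×2429.7 + 0.1200×5010.3 = 2044.7370 per 100000.

2044.74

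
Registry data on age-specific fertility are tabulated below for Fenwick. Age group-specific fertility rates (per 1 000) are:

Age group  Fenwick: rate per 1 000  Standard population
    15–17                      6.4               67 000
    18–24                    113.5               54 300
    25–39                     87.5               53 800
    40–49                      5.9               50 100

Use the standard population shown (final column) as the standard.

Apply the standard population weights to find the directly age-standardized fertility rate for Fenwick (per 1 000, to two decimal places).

Standard total = 225 200; weights = 0.2975, 0.2411, 0.2389, 0.2225.
Standardized rate: 0.2975×6.4 + 0.2411×113.5 + 0.2389×87.5 + 0.2225×5.9 = 51.4873 per 1 000.

51.49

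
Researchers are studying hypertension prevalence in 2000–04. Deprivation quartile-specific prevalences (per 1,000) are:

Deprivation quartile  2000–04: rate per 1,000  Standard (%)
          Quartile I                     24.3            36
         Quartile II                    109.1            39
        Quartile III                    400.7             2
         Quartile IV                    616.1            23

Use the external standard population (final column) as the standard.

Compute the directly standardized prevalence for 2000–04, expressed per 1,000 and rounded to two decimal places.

201.01

Standard weights: 0.36, 0.39, 0.02, 0.23.
Standardized rate: 0.3600×24.3 + 0.3900×109.1 + 0.0200×400.7 + 0.2300×616.1 = 201.0140 per 1,000.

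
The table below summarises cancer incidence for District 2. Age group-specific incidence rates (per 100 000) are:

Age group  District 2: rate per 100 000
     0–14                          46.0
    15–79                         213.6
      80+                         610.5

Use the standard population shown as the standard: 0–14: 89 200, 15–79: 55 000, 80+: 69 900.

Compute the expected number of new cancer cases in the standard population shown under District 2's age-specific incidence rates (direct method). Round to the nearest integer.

585

Expected new cancer cases = Σ (standard pop × age-specific rate ÷ 100 000)
= 89 200×46.0/100 000 + 55 000×213.6/100 000 + 69 900×610.5/100 000
= 41.03 + 117.48 + 426.74 = 585.25.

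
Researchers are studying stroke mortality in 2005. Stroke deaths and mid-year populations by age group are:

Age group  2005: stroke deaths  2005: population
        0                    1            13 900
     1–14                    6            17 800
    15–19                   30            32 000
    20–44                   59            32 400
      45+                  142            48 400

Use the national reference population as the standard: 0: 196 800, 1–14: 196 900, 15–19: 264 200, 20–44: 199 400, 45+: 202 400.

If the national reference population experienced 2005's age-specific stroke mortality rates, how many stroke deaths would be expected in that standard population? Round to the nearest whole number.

1285

Age-specific rates per 100 000 for 2005: 7.19, 33.71, 93.75, 182.10, 293.39.
Expected stroke deaths = Σ (standard pop × age-specific rate ÷ 100 000)
= 196 800×7.19/100 000 + 196 900×33.71/100 000 + 264 200×93.75/100 000 + 199 400×182.10/100 000 + 202 400×293.39/100 000
= 14.16 + 66.37 + 247.69 + 363.10 + 593.82 = 1285.14.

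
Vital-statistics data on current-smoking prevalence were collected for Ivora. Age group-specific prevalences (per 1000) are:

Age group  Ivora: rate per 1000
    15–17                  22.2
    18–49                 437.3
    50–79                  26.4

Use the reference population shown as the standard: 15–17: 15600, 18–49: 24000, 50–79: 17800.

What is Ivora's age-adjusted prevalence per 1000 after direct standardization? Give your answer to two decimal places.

Standard total = 57400; weights = 0.2718, 0.4181, 0.3101.
Standardized rate: 0.2718×22.2 + 0.4181×437.3 + 0.3101×26.4 = 197.0634 per 1000.

197.06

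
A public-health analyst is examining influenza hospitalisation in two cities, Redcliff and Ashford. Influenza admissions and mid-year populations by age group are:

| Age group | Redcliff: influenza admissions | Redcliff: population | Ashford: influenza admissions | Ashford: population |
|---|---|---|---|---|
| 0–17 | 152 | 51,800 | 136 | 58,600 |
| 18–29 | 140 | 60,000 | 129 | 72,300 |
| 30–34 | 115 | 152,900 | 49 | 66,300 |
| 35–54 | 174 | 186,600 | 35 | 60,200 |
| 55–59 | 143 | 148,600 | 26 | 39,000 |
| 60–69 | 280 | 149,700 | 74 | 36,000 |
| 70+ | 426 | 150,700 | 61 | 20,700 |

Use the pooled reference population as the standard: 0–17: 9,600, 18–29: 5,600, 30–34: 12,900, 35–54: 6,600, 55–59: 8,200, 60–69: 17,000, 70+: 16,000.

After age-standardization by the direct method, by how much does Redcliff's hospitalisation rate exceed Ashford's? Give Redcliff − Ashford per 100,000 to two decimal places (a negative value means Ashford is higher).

11.60

Age-specific rates per 100,000 for Redcliff: 293.44, 233.33, 75.21, 93.25, 96.23, 187.04, 282.68.
For Ashford: 232.08, 178.42, 73.91, 58.14, 66.67, 205.56, 294.69.
Standard total = 75,900; weights = 0.1265, 0.0738, 0.1700, 0.0870, 0.1080, 0.2240, 0.2108.
Redcliff: 0.1265×293.44 + 0.0738×233.33 + 0.1700×75.21 + 0.0870×93.25 + 0.1080×96.23 + 0.2240×187.04 + 0.2108×282.68 = 187.1017 per 100,000.
Ashford: 0.1265×232.08 + 0.0738×178.42 + 0.1700×73.91 + 0.0870×58.14 + 0.1080×66.67 + 0.2240×205.56 + 0.2108×294.69 = 175.4988 per 100,000.
Difference = 187.1017 − 175.4988 = 11.6029.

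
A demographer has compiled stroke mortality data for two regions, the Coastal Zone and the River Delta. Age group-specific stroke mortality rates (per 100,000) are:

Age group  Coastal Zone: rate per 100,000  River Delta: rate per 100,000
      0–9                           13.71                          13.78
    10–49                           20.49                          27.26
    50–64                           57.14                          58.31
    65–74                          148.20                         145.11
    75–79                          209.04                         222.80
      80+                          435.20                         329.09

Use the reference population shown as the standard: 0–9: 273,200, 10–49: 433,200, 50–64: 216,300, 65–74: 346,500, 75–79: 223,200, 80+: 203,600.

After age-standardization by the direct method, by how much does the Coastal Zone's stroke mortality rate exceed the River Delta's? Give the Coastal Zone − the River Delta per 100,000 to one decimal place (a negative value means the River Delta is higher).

Standard total = 1,696,000; weights = 0.1611, 0.2554, 0.1275, 0.2043, 0.1316, 0.1200.
The Coastal Zone: 0.1611×13.71 + 0.2554×20.49 + 0.1275×57.14 + 0.2043×148.20 + 0.1316×209.04 + 0.1200×435.20 = 124.7624 per 100,000.
The River Delta: 0.1611×13.78 + 0.2554×27.26 + 0.1275×58.31 + 0.2043×145.11 + 0.1316×222.80 + 0.1200×329.09 = 115.0934 per 100,000.
Difference = 124.7624 − 115.0934 = 9.6689.

9.7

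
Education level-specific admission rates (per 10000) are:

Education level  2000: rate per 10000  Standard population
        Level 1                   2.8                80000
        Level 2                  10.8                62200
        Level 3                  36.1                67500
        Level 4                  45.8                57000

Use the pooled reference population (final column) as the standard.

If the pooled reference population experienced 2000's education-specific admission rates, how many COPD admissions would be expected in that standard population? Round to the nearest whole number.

Expected COPD admissions = Σ (standard pop × education-specific rate ÷ 10000)
= 80000×2.8/10000 + 62200×10.8/10000 + 67500×36.1/10000 + 57000×45.8/10000
= 22.40 + 67.18 + 243.68 + 261.06 = 594.31.

594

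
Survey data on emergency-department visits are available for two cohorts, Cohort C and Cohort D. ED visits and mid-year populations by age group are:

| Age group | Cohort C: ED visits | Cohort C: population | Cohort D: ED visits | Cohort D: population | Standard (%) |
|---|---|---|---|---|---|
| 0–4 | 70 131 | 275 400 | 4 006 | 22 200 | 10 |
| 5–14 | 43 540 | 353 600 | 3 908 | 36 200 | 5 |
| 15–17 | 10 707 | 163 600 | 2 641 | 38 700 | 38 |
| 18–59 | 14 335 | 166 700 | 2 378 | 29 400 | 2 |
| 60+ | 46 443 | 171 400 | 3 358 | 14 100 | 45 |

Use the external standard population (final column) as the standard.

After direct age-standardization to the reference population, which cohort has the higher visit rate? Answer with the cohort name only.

Age-specific rates per 1 000 for Cohort C: 254.651, 123.133, 65.446, 85.993, 270.963.
For Cohort D: 180.450, 107.956, 68.243, 80.884, 238.156.
Standard weights: 0.10, 0.05, 0.38, 0.02, 0.45.
Cohort C: 0.1000×254.651 + 0.0500×123.133 + 0.3800×65.446 + 0.0200×85.993 + 0.4500×270.963 = 180.1444 per 1 000.
Cohort D: 0.1000×180.450 + 0.0500×107.956 + 0.3800×68.243 + 0.0200×80.884 + 0.4500×238.156 = 158.1630 per 1 000.

Cohort C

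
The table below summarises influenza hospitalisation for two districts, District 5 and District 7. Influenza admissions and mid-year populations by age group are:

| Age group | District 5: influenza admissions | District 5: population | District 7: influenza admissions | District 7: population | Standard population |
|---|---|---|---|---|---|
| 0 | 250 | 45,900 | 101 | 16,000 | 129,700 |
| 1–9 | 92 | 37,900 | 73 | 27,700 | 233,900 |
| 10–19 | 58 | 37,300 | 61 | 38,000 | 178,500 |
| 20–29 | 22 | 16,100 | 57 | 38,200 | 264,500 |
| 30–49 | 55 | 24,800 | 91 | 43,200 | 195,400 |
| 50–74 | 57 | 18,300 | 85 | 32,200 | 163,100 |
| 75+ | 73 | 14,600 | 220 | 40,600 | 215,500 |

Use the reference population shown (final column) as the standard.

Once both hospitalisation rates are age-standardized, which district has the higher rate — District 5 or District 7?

District 7

Age-specific rates per 100,000 for District 5: 544.66, 242.74, 155.50, 136.65, 221.77, 311.48, 500.00.
For District 7: 631.25, 263.54, 160.53, 149.21, 210.65, 263.98, 541.87.
Standard total = 1,380,600; weights = 0.0939, 0.1694, 0.1293, 0.1916, 0.1415, 0.1181, 0.1561.
District 5: 0.0939×544.66 + 0.1694×242.74 + 0.1293×155.50 + 0.1916×136.65 + 0.1415×221.77 + 0.1181×311.48 + 0.1561×500.00 = 284.8079 per 100,000.
District 7: 0.0939×631.25 + 0.1694×263.54 + 0.1293×160.53 + 0.1916×149.21 + 0.1415×210.65 + 0.1181×263.98 + 0.1561×541.87 = 298.8731 per 100,000.
The crude rates (311.44 vs 291.65) would put District 5 higher, but that reflects its age composition; once standardized to a common age structure, District 7 has the higher underlying rate.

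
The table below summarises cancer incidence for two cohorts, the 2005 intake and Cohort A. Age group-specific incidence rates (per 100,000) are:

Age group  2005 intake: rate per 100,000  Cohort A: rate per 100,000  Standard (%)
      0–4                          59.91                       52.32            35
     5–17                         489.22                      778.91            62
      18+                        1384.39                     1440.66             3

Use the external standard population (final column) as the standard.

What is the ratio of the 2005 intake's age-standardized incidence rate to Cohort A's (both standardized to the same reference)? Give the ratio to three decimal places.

0.672

Standard weights: 0.35, 0.62, 0.03.
The 2005 intake: 0.3500×59.91 + 0.6200×489.22 + 0.0300×1384.39 = 365.8166 per 100,000.
Cohort A: 0.3500×52.32 + 0.6200×778.91 + 0.0300×1440.66 = 544.4560 per 100,000.
Ratio = 365.8166 ÷ 544.4560 = 0.67189.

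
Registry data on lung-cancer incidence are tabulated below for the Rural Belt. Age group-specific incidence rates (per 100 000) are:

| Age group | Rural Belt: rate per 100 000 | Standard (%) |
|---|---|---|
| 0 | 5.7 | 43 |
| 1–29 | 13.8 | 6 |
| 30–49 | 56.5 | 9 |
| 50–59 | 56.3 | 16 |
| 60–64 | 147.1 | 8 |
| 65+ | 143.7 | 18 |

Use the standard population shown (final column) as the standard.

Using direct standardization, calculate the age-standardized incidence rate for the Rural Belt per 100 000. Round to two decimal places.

55.01

Standard weights: 0.43, 0.06, 0.09, 0.16, 0.08, 0.18.
Standardized rate: 0.4300×5.7 + 0.0600×13.8 + 0.0900×56.5 + 0.1600×56.3 + 0.0800×147.1 + 0.1800×143.7 = 55.0060 per 100 000.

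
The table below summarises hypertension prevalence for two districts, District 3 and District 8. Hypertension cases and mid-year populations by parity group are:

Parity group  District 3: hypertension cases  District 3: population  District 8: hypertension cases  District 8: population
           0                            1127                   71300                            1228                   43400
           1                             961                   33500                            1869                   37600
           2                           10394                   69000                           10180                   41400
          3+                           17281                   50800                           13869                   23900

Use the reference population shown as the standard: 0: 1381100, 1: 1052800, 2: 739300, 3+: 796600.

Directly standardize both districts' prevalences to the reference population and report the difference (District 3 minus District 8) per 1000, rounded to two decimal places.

Parity-specific rates per 1000 for District 3: 15.806, 28.687, 150.638, 340.177.
For District 8: 28.295, 49.707, 245.894, 580.293.
Standard total = 3969800; weights = 0.3479, 0.2652, 0.1862, 0.2007.
District 3: 0.3479×15.806 + 0.2652×28.687 + 0.1862×150.638 + 0.2007×340.177 = 109.4219 per 1000.
District 8: 0.3479×28.295 + 0.2652×49.707 + 0.1862×245.894 + 0.2007×580.293 = 185.2639 per 1000.
Difference = 109.4219 − 185.2639 = -75.8420.

-75.84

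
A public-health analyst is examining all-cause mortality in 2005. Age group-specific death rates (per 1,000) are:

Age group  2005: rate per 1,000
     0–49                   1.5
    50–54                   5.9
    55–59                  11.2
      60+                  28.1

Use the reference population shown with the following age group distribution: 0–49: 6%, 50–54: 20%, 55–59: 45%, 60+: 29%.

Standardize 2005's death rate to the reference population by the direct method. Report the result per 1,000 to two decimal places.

14.46

Standard weights: 0.06, 0.20, 0.45, 0.29.
Standardized rate: 0.0600×1.5 + 0.2000×5.9 + 0.4500×11.2 + 0.2900×28.1 = 14.4590 per 1,000.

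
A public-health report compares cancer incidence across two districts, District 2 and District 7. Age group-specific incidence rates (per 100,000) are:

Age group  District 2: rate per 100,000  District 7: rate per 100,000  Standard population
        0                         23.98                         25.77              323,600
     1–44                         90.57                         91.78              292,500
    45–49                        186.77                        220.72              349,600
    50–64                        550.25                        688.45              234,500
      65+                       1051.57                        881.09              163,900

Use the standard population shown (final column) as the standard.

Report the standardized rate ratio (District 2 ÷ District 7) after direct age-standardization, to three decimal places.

0.959

Standard total = 1,364,100; weights = 0.2372, 0.2144, 0.2563, 0.1719, 0.1202.
District 2: 0.2372×23.98 + 0.2144×90.57 + 0.2563×186.77 + 0.1719×550.25 + 0.1202×1051.57 = 293.9172 per 100,000.
District 7: 0.2372×25.77 + 0.2144×91.78 + 0.2563×220.72 + 0.1719×688.45 + 0.1202×881.09 = 306.5763 per 100,000.
Ratio = 293.9172 ÷ 306.5763 = 0.95871.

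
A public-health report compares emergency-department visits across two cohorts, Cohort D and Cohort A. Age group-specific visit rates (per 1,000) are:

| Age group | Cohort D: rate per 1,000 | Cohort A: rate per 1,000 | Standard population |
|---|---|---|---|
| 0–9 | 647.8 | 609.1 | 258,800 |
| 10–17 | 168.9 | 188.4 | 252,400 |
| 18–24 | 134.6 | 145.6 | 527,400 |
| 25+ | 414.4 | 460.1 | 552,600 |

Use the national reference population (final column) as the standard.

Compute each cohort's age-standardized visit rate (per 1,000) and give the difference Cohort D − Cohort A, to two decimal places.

-16.32

Standard total = 1,591,200; weights = 0.1626, 0.1586, 0.3314, 0.3473.
Cohort D: 0.1626×647.8 + 0.1586×168.9 + 0.3314×134.6 + 0.3473×414.4 = 320.6803 per 1,000.
Cohort A: 0.1626×609.1 + 0.1586×188.4 + 0.3314×145.6 + 0.3473×460.1 = 336.9959 per 1,000.
Difference = 320.6803 − 336.9959 = -16.3156.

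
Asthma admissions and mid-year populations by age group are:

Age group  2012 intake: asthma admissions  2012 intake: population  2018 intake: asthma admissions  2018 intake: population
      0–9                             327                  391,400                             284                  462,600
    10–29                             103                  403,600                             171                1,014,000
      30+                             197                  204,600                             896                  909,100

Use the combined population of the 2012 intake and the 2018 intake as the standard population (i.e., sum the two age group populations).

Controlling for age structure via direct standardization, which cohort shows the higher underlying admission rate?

2012 intake

Age-specific rates per 10,000 for the 2012 intake: 8.35, 2.55, 9.63.
For the 2018 intake: 6.14, 1.69, 9.86.
Combined standard total = 3,385,300; weights = 0.2523, 0.4188, 0.3290.
The 2012 intake: 0.2523×8.35 + 0.4188×2.55 + 0.3290×9.63 = 6.3439 per 10,000.
The 2018 intake: 0.2523×6.14 + 0.4188×1.69 + 0.3290×9.86 = 5.4973 per 10,000.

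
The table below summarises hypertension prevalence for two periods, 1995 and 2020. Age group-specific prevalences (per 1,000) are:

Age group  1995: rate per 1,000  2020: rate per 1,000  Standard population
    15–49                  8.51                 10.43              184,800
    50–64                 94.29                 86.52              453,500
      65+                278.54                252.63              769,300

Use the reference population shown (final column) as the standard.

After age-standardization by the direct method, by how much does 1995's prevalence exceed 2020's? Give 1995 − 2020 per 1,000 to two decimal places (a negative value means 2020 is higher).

Standard total = 1,407,600; weights = 0.1313, 0.3222, 0.5465.
1995: 0.1313×8.51 + 0.3222×94.29 + 0.5465×278.54 = 183.7269 per 1,000.
2020: 0.1313×10.43 + 0.3222×86.52 + 0.5465×252.63 = 167.3150 per 1,000.
Difference = 183.7269 − 167.3150 = 16.4119.

16.41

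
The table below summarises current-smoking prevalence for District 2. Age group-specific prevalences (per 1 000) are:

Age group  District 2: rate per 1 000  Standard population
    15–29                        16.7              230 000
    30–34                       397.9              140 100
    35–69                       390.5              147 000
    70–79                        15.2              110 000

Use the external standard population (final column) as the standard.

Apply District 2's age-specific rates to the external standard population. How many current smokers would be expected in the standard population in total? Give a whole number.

118662

Expected current smokers = Σ (standard pop × age-specific rate ÷ 1 000)
= 230 000×16.7/1 000 + 140 100×397.9/1 000 + 147 000×390.5/1 000 + 110 000×15.2/1 000
= 3841.00 + 55745.79 + 57403.50 + 1672.00 = 118662.29.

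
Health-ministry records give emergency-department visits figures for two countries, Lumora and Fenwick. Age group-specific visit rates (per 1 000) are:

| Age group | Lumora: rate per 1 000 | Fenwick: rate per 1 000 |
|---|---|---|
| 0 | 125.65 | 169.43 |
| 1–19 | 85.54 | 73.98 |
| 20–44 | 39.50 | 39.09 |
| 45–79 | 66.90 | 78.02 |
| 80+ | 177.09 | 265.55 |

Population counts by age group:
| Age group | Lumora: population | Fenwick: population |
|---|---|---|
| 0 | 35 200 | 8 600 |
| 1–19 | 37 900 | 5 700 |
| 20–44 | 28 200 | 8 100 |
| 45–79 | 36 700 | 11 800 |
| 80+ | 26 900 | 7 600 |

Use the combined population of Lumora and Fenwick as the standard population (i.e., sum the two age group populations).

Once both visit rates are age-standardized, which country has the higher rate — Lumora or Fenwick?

Combined standard total = 206 700; weights = 0.2119, 0.2109, 0.1756, 0.2346, 0.1669.
Lumora: 0.2119×125.65 + 0.2109×85.54 + 0.1756×39.50 + 0.2346×66.90 + 0.1669×177.09 = 96.8608 per 1 000.
Fenwick: 0.2119×169.43 + 0.2109×73.98 + 0.1756×39.09 + 0.2346×78.02 + 0.1669×265.55 = 121.0013 per 1 000.

Fenwick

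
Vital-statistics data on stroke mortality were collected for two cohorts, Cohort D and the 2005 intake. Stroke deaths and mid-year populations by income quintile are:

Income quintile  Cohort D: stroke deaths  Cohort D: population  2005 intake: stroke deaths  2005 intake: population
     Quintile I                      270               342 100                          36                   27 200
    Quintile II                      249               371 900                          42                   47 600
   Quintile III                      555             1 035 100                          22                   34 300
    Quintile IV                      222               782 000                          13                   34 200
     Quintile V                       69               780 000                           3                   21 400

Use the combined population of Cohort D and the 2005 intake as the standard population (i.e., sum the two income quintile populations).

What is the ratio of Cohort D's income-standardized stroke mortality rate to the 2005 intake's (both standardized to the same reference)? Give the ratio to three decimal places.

Income-specific rates per 100 000 for Cohort D: 78.92, 66.95, 53.62, 28.39, 8.85.
For the 2005 intake: 132.35, 88.24, 64.14, 38.01, 14.02.
Combined standard total = 3 475 800; weights = 0.1062, 0.1207, 0.3077, 0.2348, 0.2306.
Cohort D: 0.1062×78.92 + 0.1207×66.95 + 0.3077×53.62 + 0.2348×28.39 + 0.2306×8.85 = 41.6690 per 100 000.
The 2005 intake: 0.1062×132.35 + 0.1207×88.24 + 0.3077×64.14 + 0.2348×38.01 + 0.2306×14.02 = 56.6038 per 100 000.
Ratio = 41.6690 ÷ 56.6038 = 0.73615.

0.736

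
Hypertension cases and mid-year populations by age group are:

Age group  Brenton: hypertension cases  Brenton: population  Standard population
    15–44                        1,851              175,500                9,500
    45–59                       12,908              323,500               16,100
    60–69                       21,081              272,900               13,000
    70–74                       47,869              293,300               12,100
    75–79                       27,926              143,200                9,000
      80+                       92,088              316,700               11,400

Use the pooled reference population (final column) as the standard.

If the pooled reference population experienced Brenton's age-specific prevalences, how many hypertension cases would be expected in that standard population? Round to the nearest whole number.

Age-specific rates per 1,000 for Brenton: 10.547, 39.901, 77.248, 163.208, 195.014, 290.774.
Expected hypertension cases = Σ (standard pop × age-specific rate ÷ 1,000)
= 9,500×10.547/1,000 + 16,100×39.901/1,000 + 13,000×77.248/1,000 + 12,100×163.208/1,000 + 9,000×195.014/1,000 + 11,400×290.774/1,000
= 100.20 + 642.41 + 1004.22 + 1974.82 + 1755.13 + 3314.82 = 8791.59.

8792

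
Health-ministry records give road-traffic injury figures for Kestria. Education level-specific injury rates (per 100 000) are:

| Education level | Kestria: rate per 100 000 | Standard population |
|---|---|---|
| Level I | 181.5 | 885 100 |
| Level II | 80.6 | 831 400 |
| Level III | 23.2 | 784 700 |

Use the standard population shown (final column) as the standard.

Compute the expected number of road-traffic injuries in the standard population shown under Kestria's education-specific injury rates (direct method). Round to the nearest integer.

Expected road-traffic injuries = Σ (standard pop × education-specific rate ÷ 100 000)
= 885 100×181.5/100 000 + 831 400×80.6/100 000 + 784 700×23.2/100 000
= 1606.46 + 670.11 + 182.05 = 2458.62.

2459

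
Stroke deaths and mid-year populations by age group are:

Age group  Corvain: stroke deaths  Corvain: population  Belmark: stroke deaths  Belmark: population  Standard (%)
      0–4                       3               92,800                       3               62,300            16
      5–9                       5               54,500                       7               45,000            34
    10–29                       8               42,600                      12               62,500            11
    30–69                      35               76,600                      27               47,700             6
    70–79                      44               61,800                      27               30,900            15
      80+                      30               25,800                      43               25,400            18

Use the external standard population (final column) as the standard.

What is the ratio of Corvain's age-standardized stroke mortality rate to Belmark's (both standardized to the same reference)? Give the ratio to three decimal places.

0.726

Age-specific rates per 100,000 for Corvain: 3.23, 9.17, 18.78, 45.69, 71.20, 116.28.
For Belmark: 4.82, 15.56, 19.20, 56.60, 87.38, 169.29.
Standard weights: 0.16, 0.34, 0.11, 0.06, 0.15, 0.18.
Corvain: 0.1600×3.23 + 0.3400×9.17 + 0.1100×18.78 + 0.0600×45.69 + 0.1500×71.20 + 0.1800×116.28 = 40.0536 per 100,000.
Belmark: 0.1600×4.82 + 0.3400×15.56 + 0.1100×19.20 + 0.0600×56.60 + 0.1500×87.38 + 0.1800×169.29 = 55.1468 per 100,000.
Ratio = 40.0536 ÷ 55.1468 = 0.72631.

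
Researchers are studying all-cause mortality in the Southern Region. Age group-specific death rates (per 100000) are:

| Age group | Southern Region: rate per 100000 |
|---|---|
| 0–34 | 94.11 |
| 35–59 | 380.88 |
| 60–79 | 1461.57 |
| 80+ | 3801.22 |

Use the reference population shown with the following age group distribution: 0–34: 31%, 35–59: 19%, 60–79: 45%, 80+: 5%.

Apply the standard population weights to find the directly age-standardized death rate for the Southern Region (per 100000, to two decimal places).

949.31

Standard weights: 0.31, 0.19, 0.45, 0.05.
Standardized rate: 0.3100×94.11 + 0.1900×380.88 + 0.4500×1461.57 + 0.0500×3801.22 = 949.3088 per 100000.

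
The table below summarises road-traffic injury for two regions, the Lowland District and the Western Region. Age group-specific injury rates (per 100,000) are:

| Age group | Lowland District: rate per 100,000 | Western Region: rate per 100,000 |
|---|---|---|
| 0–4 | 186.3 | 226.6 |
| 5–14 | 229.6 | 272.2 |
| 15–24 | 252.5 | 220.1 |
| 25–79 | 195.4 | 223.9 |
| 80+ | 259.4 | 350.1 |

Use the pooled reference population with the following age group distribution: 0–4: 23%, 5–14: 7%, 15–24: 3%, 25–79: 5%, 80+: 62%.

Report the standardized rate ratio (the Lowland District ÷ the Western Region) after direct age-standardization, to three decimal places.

0.775

Standard weights: 0.23, 0.07, 0.03, 0.05, 0.62.
The Lowland District: 0.2300×186.3 + 0.0700×229.6 + 0.0300×252.5 + 0.0500×195.4 + 0.6200×259.4 = 237.0940 per 100,000.
The Western Region: 0.2300×226.6 + 0.0700×272.2 + 0.0300×220.1 + 0.0500×223.9 + 0.6200×350.1 = 306.0320 per 100,000.
Ratio = 237.0940 ÷ 306.0320 = 0.77474.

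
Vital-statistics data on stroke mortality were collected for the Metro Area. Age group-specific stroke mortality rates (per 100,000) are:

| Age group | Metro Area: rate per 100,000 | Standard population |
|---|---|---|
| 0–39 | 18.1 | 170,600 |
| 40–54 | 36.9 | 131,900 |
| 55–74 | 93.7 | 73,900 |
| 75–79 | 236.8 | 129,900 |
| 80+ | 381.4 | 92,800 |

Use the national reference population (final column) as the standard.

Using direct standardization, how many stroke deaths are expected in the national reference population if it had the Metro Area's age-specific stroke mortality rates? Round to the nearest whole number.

Expected stroke deaths = Σ (standard pop × age-specific rate ÷ 100,000)
= 170,600×18.1/100,000 + 131,900×36.9/100,000 + 73,900×93.7/100,000 + 129,900×236.8/100,000 + 92,800×381.4/100,000
= 30.88 + 48.67 + 69.24 + 307.60 + 353.94 = 810.34.

810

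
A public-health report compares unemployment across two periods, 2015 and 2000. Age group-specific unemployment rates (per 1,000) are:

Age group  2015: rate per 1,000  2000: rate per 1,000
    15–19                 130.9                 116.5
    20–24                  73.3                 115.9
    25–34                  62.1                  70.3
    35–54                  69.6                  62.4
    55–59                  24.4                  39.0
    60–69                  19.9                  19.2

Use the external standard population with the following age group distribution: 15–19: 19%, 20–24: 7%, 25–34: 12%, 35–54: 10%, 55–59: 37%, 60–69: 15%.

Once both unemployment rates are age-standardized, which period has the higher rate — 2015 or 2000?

Standard weights: 0.19, 0.07, 0.12, 0.10, 0.37, 0.15.
2015: 0.1900×130.9 + 0.0700×73.3 + 0.1200×62.1 + 0.1000×69.6 + 0.3700×24.4 + 0.1500×19.9 = 56.4270 per 1,000.
2000: 0.1900×116.5 + 0.0700×115.9 + 0.1200×70.3 + 0.1000×62.4 + 0.3700×39.0 + 0.1500×19.2 = 62.2340 per 1,000.

2000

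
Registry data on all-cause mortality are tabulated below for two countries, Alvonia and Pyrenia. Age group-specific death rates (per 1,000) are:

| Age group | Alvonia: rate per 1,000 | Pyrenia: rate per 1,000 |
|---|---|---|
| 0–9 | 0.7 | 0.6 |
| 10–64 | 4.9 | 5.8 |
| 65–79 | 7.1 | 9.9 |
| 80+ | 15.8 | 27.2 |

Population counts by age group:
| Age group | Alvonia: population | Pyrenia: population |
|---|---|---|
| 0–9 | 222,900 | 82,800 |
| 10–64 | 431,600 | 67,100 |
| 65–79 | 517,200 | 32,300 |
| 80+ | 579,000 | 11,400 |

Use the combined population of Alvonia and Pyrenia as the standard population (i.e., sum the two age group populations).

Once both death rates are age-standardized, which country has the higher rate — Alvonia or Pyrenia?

Combined standard total = 1,944,300; weights = 0.1572, 0.2565, 0.2826, 0.3037.
Alvonia: 0.1572×0.7 + 0.2565×4.9 + 0.2826×7.1 + 0.3037×15.8 = 8.1713 per 1,000.
Pyrenia: 0.1572×0.6 + 0.2565×5.8 + 0.2826×9.9 + 0.3037×27.2 = 12.6394 per 1,000.
The crude rates (8.62 vs 5.52) would put Alvonia higher, but that reflects its age composition; once standardized to a common age structure, Pyrenia has the higher underlying rate.

Pyrenia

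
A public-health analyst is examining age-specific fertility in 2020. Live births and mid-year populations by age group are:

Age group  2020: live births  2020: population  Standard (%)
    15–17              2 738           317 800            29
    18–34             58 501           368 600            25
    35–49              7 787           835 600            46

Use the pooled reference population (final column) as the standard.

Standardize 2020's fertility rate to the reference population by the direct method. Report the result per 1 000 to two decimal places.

46.46

Age-specific rates per 1 000 for 2020: 8.615, 158.711, 9.319.
Standard weights: 0.29, 0.25, 0.46.
Standardized rate: 0.2900×8.615 + 0.2500×158.711 + 0.4600×9.319 = 46.4631 per 1 000.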